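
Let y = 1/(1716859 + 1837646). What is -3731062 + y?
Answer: -13262078534309/3554505 ≈ -3.7311e+6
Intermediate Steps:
y = 1/3554505 ≈ 2.8133e-7
-3731062 + y = -3731062 + 1/3554505 = -13262078534309/3554505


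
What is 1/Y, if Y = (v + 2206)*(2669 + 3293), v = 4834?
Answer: 1/41972480 ≈ 2.3825e-8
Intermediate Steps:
Y = 41972480 (Y = (4834 + 2206)*(2669 + 3293) = 7040*5962 = 41972480)
1/Y = 1/41972480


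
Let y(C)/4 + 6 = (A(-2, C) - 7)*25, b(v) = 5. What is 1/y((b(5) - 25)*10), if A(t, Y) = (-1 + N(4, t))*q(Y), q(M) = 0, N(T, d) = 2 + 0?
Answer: -1/724 ≈ -0.0013812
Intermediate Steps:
N(T, d) = 2
A(t, Y) = 0 (A(t, Y) = (-1 + 2)*0 = 1*0 = 0)
y(C) = -724 (y(C) = -24 + 4*((0 - 7)*25) = -24 + 4*(-7*25) = -24 + 4*(-175) = -24 - 700 = -724)
1/y((b(5) - 25)*10) = 1/(-724) = -1/724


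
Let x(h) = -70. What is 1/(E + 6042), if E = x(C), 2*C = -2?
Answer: 1/5972 ≈ 0.00016745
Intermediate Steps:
C = -1 (C = (1/2)*(-2) = -1)
E = -70
1/(E + 6042) = 1/(-70 + 6042) = 1/5972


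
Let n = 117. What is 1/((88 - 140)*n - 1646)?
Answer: -1/7730 ≈ -0.00012937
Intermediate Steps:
1/((88 - 140)*n - 1646) = 1/((88 - 140)*117 - 1646) = 1/(-52*117 - 1646) = 1/(-6084 - 1646) = 1/(-7730) = -1/7730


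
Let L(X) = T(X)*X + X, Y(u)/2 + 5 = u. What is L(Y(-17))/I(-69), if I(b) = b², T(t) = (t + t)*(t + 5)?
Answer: -151052/4761 ≈ -31.727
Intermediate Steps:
Y(u) = -10 + 2*u
T(t) = 2*t*(5 + t) (T(t) = (2*t)*(5 + t) = 2*t*(5 + t))
L(X) = X + 2*X²*(5 + X) (L(X) = (2*X*(5 + X))*X + X = 2*X²*(5 + X) + X = X + 2*X²*(5 + X))
L(Y(-17))/I(-69) = ((-10 + 2*(-17))*(1 + 2*(-10 + 2*(-17))*(5 + (-10 + 2*(-17)))))/((-69)²) = ((-10 - 34)*(1 + 2*(-10 - 34)*(5 + (-10 - 34))))/4761 = -44*(1 + 2*(-44)*(5 - 44))*(1/4761) = -44*(1 + 2*(-44)*(-39))*(1/4761) = -44*(1 + 3432)*(1/4761) = -44*3433*(1/4761) = -151052*1/4761 = -151052/4761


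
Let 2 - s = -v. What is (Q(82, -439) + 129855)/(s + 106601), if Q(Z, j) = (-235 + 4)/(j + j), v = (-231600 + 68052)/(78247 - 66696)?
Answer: 1316963250471/1081000364990 ≈ 1.2183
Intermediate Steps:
v = -163548/11551 ≈ -14.159
s = -140446/11551 (s = 2 - (-1)*(-163548)/11551 = 2 - 1*163548/11551 = 2 - 163548/11551 = -140446/11551 ≈ -12.159)
Q(Z, j) = -231/(2*j) (Q(Z, j) = -231*1/(2*j) = -231/(2*j))
(Q(82, -439) + 129855)/(s + 106601) = (-231/2/(-439) + 129855)/(-140446/11551 + 106601) = (-231/2*(-1/439) + 129855)/(1231207705/11551) = (231/878 + 129855)*(11551/1231207705) = (114012921/878)*(11551/1231207705) = 1316963250471/1081000364990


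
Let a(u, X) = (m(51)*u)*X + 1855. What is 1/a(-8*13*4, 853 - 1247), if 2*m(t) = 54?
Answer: 1/4427263 ≈ 2.2587e-7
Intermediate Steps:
m(t) = 27 (m(t) = (½)*54 = 27)
a(u, X) = 1855 + 27*X*u (a(u, X) = (27*u)*X + 1855 = 27*X*u + 1855 = 1855 + 27*X*u)
1/a(-8*13*4, 853 - 1247) = 1/(1855 + 27*(853 - 1247)*(-8*13*4)) = 1/(1855 + 27*(-394)*(-104*4)) = 1/(1855 + 27*(-394)*(-416)) = 1/(1855 + 4425408) = 1/4427263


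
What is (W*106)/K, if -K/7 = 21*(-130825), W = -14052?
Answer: -496504/6410425 ≈ -0.077453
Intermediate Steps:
K = 19231275 (K = -147*(-130825) = -7*(-2747325) = 19231275)
(W*106)/K = -14052*106/19231275 = -1489512*1/19231275 = -496504/6410425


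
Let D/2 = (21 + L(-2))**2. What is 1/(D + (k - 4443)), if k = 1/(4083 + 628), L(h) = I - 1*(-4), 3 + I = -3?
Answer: -4711/17529630 ≈ -0.00026874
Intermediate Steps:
I = -6 (I = -3 - 3 = -6)
L(h) = -2 (L(h) = -6 - 1*(-4) = -6 + 4 = -2)
D = 722 (D = 2*(21 - 2)**2 = 2*19**2 = 2*361 = 722)
k = 1/4711 ≈ 0.00021227
1/(D + (k - 4443)) = 1/(722 + (1/4711 - 4443)) = 1/(722 - 20930972/4711) = 1/(-17529630/4711) = -4711/17529630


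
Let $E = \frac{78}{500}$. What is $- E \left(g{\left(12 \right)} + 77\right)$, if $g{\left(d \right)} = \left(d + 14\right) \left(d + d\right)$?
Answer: $- \frac{27339}{250} \approx -109.36$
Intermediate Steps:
$g{\left(d \right)} = 2 d \left(14 + d\right)$ ($g{\left(d \right)} = \left(14 + d\right) 2 d = 2 d \left(14 + d\right)$)
$E = \frac{39}{250}$ ($E = 78 \cdot \frac{1}{500} = \frac{39}{250} \approx 0.156$)
$- E \left(g{\left(12 \right)} + 77\right) = - \frac{39 \left(2 \cdot 12 \left(14 + 12\right) + 77\right)}{250} = - \frac{39 \left(2 \cdot 12 \cdot 26 + 77\right)}{250} = - \frac{39 \left(624 + 77\right)}{250} = - \frac{39 \cdot 701}{250} = \left(-1\right) \frac{27339}{250} = - \frac{27339}{250}$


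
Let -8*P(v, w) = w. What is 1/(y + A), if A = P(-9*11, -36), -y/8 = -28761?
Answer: 2/460185 ≈ 4.3461e-6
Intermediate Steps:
y = 230088 (y = -8*(-28761) = 230088)
P(v, w) = -w/8
A = 9/2 (A = -1/8*(-36) = 9/2 ≈ 4.5000)
1/(y + A) = 1/(230088 + 9/2) = 1/(460185/2) = 2/460185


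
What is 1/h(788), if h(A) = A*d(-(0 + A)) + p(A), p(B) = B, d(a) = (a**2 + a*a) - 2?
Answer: 1/978606956 ≈ 1.0219e-9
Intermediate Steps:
d(a) = -2 + 2*a**2 (d(a) = (a**2 + a**2) - 2 = 2*a**2 - 2 = -2 + 2*a**2)
h(A) = A + A*(-2 + 2*A**2) (h(A) = A*(-2 + 2*(-(0 + A))**2) + A = A*(-2 + 2*(-A)**2) + A = A*(-2 + 2*A**2) + A = A + A*(-2 + 2*A**2))
1/h(788) = 1/(-1*788 + 2*788**3) = 1/(-788 + 2*489303872) = 1/(-788 + 978607744) = 1/978606956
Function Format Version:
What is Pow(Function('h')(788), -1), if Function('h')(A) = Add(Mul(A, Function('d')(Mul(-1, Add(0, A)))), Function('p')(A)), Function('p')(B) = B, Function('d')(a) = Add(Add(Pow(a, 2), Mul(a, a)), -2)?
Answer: Rational(1, 978606956) ≈ 1.0219e-9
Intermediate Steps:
Function('d')(a) = Add(-2, Mul(2, Pow(a, 2))) (Function('d')(a) = Add(Add(Pow(a, 2), Pow(a, 2)), -2) = Add(Mul(2, Pow(a, 2)), -2) = Add(-2, Mul(2, Pow(a, 2))))
Function('h')(A) = Add(A, Mul(A, Add(-2, Mul(2, Pow(A, 2))))) (Function('h')(A) = Add(Mul(A, Add(-2, Mul(2, Pow(Mul(-1, Add(0, A)), 2)))), A) = Add(Mul(A, Add(-2, Mul(2, Pow(Mul(-1, A), 2)))), A) = Add(Mul(A, Add(-2, Mul(2, Pow(A, 2)))), A) = Add(A, Mul(A, Add(-2, Mul(2, Pow(A, 2))))))
Pow(Function('h')(788), -1) = Pow(Add(Mul(-1, 788), Mul(2, Pow(788, 3))), -1) = Pow(Add(-788, Mul(2, 489303872)), -1) = Pow(Add(-788, 978607744), -1) = Pow(978606956, -1) = Rational(1, 978606956)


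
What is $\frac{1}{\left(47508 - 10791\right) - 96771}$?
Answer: $- \frac{1}{60054} \approx -1.6652 \cdot 10^{-5}$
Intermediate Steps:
$\frac{1}{\left(47508 - 10791\right) - 96771} = \frac{1}{36717 - 96771} = \frac{1}{-60054} = - \frac{1}{60054}$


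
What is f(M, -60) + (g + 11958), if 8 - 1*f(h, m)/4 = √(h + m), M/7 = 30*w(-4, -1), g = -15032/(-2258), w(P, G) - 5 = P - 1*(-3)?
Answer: 13544226/1129 - 8*√195 ≈ 11885.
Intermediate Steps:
w(P, G) = 8 + P (w(P, G) = 5 + (P - 1*(-3)) = 5 + (P + 3) = 5 + (3 + P) = 8 + P)
g = 7516/1129 (g = -15032*(-1/2258) = 7516/1129 ≈ 6.6572)
M = 840 (M = 7*(30*(8 - 4)) = 7*(30*4) = 7*120 = 840)
f(h, m) = 32 - 4*√(h + m)
f(M, -60) + (g + 11958) = (32 - 4*√(840 - 60)) + (7516/1129 + 11958) = (32 - 8*√195) + 13508098/1129 = 13544226/1129 - 8*√195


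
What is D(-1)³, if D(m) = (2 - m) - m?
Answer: 64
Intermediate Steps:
D(m) = 2 - 2*m
D(-1)³ = (2 - 2*(-1))³ = (2 + 2)³ = 4³ = 64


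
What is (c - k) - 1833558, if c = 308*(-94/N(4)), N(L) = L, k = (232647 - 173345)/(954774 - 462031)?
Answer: -6087512770/3307 ≈ -1.8408e+6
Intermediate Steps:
k = 398/3307 (k = 59302/492743 = 59302*(1/492743) = 398/3307 ≈ 0.12035)
c = -7238 (c = 308*(-94/4) = 308*(-94*¼) = 308*(-47/2) = -7238)
(c - k) - 1833558 = (-7238 - 1*398/3307) - 1833558 = (-7238 - 398/3307) - 1833558 = -23936464/3307 - 1833558 = -6087512770/3307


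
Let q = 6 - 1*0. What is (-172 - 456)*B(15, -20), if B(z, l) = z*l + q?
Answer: 184632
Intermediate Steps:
q = 6 (q = 6 + 0 = 6)
B(z, l) = 6 + l*z (B(z, l) = z*l + 6 = l*z + 6 = 6 + l*z)
(-172 - 456)*B(15, -20) = (-172 - 456)*(6 - 20*15) = -628*(6 - 300) = -628*(-294) = 184632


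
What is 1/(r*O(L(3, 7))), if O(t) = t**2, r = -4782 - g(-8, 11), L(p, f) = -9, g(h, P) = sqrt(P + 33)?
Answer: -797/308710980 + sqrt(11)/926132940 ≈ -2.5781e-6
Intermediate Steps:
g(h, P) = sqrt(33 + P)
r = -4782 - 2*sqrt(11) (r = -4782 - sqrt(33 + 11) = -4782 - sqrt(44) = -4782 - 2*sqrt(11) ≈ -4788.6)
1/(r*O(L(3, 7))) = 1/((-4782 - 2*sqrt(11))*((-9)**2)) = 1/(-4782 - 2*sqrt(11)*81) = (1/81)/(-4782 - 2*sqrt(11)) = 1/(81*(-4782 - 2*sqrt(11)))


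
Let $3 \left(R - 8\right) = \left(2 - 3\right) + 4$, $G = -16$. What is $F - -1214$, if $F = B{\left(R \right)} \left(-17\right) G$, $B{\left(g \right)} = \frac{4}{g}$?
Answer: $\frac{12014}{9} \approx 1334.9$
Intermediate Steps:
$R = 9$ ($R = 8 + \frac{\left(2 - 3\right) + 4}{3} = 8 + \frac{-1 + 4}{3} = 8 + \frac{1}{3} \cdot 3 = 8 + 1 = 9$)
$F = \frac{1088}{9}$ ($F = \frac{4}{9} \left(-17\right) \left(-16\right) = \left(- \frac{68}{9}\right) \left(-16\right) = \frac{1088}{9} \approx 120.89$)
$F - -1214 = \frac{1088}{9} - -1214 = \frac{1088}{9} + 1214 = \frac{12014}{9}$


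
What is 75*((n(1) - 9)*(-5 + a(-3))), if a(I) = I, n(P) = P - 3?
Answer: 6600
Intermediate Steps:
n(P) = -3 + P
75*((n(1) - 9)*(-5 + a(-3))) = 75*(((-3 + 1) - 9)*(-5 - 3)) = 75*((-2 - 9)*(-8)) = 75*(-11*(-8)) = 75*88 = 6600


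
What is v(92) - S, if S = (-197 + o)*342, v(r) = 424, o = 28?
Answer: 58222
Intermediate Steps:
S = -57798 (S = (-197 + 28)*342 = -169*342 = -57798)
v(92) - S = 424 - 1*(-57798) = 424 + 57798 = 58222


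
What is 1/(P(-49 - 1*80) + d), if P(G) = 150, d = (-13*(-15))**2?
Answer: 1/38175 ≈ 2.6195e-5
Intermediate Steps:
d = 38025 (d = 195**2 = 38025)
1/(P(-49 - 1*80) + d) = 1/(150 + 38025) = 1/38175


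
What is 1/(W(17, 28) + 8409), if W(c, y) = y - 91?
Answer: 1/8346 ≈ 0.00011982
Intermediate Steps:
W(c, y) = -91 + y
1/(W(17, 28) + 8409) = 1/((-91 + 28) + 8409) = 1/(-63 + 8409) = 1/8346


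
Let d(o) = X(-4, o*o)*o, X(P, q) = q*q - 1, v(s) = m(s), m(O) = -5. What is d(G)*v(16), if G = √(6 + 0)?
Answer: -175*√6 ≈ -428.66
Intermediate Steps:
v(s) = -5
X(P, q) = -1 + q² (X(P, q) = q² - 1 = -1 + q²)
G = √6 ≈ 2.4495
d(o) = o*(-1 + o⁴) (d(o) = (-1 + (o*o)²)*o = (-1 + (o²)²)*o = (-1 + o⁴)*o = o*(-1 + o⁴))
d(G)*v(16) = ((√6)⁵ - √6)*(-5) = (36*√6 - √6)*(-5) = (35*√6)*(-5) = -175*√6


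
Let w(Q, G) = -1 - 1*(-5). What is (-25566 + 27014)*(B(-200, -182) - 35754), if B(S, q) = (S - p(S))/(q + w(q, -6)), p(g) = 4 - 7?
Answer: -4607546860/89 ≈ -5.1770e+7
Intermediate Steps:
p(g) = -3
w(Q, G) = 4 (w(Q, G) = -1 + 5 = 4)
B(S, q) = (3 + S)/(4 + q) (B(S, q) = (S - 1*(-3))/(q + 4) = (S + 3)/(4 + q) = (3 + S)/(4 + q))
(-25566 + 27014)*(B(-200, -182) - 35754) = (-25566 + 27014)*((3 - 200)/(4 - 182) - 35754) = 1448*(-197/(-178) - 35754) = 1448*(-1/178*(-197) - 35754) = 1448*(197/178 - 35754) = 1448*(-6364015/178) = -4607546860/89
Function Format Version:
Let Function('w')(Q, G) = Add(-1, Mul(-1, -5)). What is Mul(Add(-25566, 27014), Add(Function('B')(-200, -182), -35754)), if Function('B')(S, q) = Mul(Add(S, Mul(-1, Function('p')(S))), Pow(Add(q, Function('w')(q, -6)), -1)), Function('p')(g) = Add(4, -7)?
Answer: Rational(-4607546860, 89) ≈ -5.1770e+7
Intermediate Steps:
Function('p')(g) = -3
Function('w')(Q, G) = 4 (Function('w')(Q, G) = Add(-1, 5) = 4)
Function('B')(S, q) = Mul(Pow(Add(4, q), -1), Add(3, S)) (Function('B')(S, q) = Mul(Add(S, Mul(-1, -3)), Pow(Add(q, 4), -1)) = Mul(Add(S, 3), Pow(Add(4, q), -1)) = Mul(Add(3, S), Pow(Add(4, q), -1)) = Mul(Pow(Add(4, q), -1), Add(3, S)))
Mul(Add(-25566, 27014), Add(Function('B')(-200, -182), -35754)) = Mul(Add(-25566, 27014), Add(Mul(Pow(Add(4, -182), -1), Add(3, -200)), -35754)) = Mul(1448, Add(Mul(Pow(-178, -1), -197), -35754)) = Mul(1448, Add(Mul(Rational(-1, 178), -197), -35754)) = Mul(1448, Add(Rational(197, 178), -35754)) = Mul(1448, Rational(-6364015, 178)) = Rational(-4607546860, 89)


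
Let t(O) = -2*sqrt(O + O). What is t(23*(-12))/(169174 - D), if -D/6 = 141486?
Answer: -2*I*sqrt(138)/509045 ≈ -4.6154e-5*I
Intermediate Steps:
D = -848916 (D = -6*141486 = -848916)
t(O) = -2*sqrt(2)*sqrt(O)
t(23*(-12))/(169174 - D) = (-2*sqrt(2)*sqrt(23*(-12)))/(169174 - 1*(-848916)) = (-2*sqrt(2)*sqrt(-276))/(169174 + 848916) = -2*sqrt(2)*2*I*sqrt(69)/1018090 = -4*I*sqrt(138)*(1/1018090) = -2*I*sqrt(138)/509045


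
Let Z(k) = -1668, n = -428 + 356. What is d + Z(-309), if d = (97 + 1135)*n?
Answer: -90372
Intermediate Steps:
n = -72
d = -88704 (d = (97 + 1135)*(-72) = 1232*(-72) = -88704)
d + Z(-309) = -88704 - 1668 = -90372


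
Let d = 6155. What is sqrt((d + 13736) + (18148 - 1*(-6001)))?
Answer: 2*sqrt(11010) ≈ 209.86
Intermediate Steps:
sqrt((d + 13736) + (18148 - 1*(-6001))) = sqrt((6155 + 13736) + (18148 - 1*(-6001))) = sqrt(19891 + (18148 + 6001)) = sqrt(19891 + 24149) = sqrt(44040) = 2*sqrt(11010)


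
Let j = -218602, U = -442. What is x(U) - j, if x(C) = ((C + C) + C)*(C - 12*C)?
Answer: -6228410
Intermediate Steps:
x(C) = -33*C² (x(C) = (2*C + C)*(-11*C) = (3*C)*(-11*C) = -33*C²)
x(U) - j = -33*(-442)² - 1*(-218602) = -33*195364 + 218602 = -6447012 + 218602 = -6228410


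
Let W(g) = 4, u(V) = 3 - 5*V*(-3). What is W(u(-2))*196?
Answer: 784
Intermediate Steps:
u(V) = 3 + 15*V
W(u(-2))*196 = 4*196 = 784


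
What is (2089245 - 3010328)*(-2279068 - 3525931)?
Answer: 5346885893917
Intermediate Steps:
(2089245 - 3010328)*(-2279068 - 3525931) = -921083*(-5804999) = 5346885893917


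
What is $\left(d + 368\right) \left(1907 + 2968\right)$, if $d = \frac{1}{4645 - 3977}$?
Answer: $\frac{1198396875}{668} \approx 1.794 \cdot 10^{6}$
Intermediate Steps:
$d = \frac{1}{668} \approx 0.001497$
$\left(d + 368\right) \left(1907 + 2968\right) = \left(\frac{1}{668} + 368\right) \left(1907 + 2968\right) = \frac{245825}{668} \cdot 4875 = \frac{1198396875}{668}$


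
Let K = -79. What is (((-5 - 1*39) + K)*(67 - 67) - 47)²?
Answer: 2209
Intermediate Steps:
(((-5 - 1*39) + K)*(67 - 67) - 47)² = (((-5 - 1*39) - 79)*(67 - 67) - 47)² = (((-5 - 39) - 79)*0 - 47)² = ((-44 - 79)*0 - 47)² = (-123*0 - 47)² = (0 - 47)² = (-47)² = 2209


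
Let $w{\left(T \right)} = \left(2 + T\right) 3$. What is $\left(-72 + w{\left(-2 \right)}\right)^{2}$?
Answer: $5184$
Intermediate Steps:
$w{\left(T \right)} = 6 + 3 T$
$\left(-72 + w{\left(-2 \right)}\right)^{2} = \left(-72 + \left(6 + 3 \left(-2\right)\right)\right)^{2} = \left(-72 + \left(6 - 6\right)\right)^{2} = \left(-72 + 0\right)^{2} = \left(-72\right)^{2} = 5184$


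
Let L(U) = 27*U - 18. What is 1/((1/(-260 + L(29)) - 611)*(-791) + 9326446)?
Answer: 505/4953921444 ≈ 1.0194e-7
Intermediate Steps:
L(U) = -18 + 27*U
1/((1/(-260 + L(29)) - 611)*(-791) + 9326446) = 1/((1/(-260 + (-18 + 27*29)) - 611)*(-791) + 9326446) = 1/((1/(-260 + (-18 + 783)) - 611)*(-791) + 9326446) = 1/((1/(-260 + 765) - 611)*(-791) + 9326446) = 1/((1/505 - 611)*(-791) + 9326446) = 1/(-308554/505*(-791) + 9326446) = 1/(244066214/505 + 9326446) = 1/(4953921444/505) = 505/4953921444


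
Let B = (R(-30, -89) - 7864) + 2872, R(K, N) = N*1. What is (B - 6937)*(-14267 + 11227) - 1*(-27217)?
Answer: 36561937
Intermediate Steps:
R(K, N) = N
B = -5081 (B = (-89 - 7864) + 2872 = -7953 + 2872 = -5081)
(B - 6937)*(-14267 + 11227) - 1*(-27217) = (-5081 - 6937)*(-14267 + 11227) - 1*(-27217) = -12018*(-3040) + 27217 = 36534720 + 27217 = 36561937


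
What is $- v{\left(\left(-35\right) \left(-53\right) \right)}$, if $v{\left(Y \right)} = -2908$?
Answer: $2908$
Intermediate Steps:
$- v{\left(\left(-35\right) \left(-53\right) \right)} = \left(-1\right) \left(-2908\right) = 2908$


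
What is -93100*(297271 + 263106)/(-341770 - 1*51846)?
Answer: 13042774675/98404 ≈ 1.3254e+5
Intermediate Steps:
-93100*(297271 + 263106)/(-341770 - 1*51846) = -93100*560377/(-341770 - 51846) = -93100/((-393616*1/560377)) = -93100/(-393616/560377) = -93100*(-560377/393616) = 13042774675/98404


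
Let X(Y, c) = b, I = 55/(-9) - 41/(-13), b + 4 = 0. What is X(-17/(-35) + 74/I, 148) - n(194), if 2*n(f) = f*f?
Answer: -18822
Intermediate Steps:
b = -4 (b = -4 + 0 = -4)
I = -346/117 (I = 55*(-1/9) - 41*(-1/13) = -55/9 + 41/13 = -346/117 ≈ -2.9573)
n(f) = f**2/2 (n(f) = (f*f)/2 = f**2/2)
X(Y, c) = -4
X(-17/(-35) + 74/I, 148) - n(194) = -4 - 194**2/2 = -4 - 37636/2 = -4 - 1*18818 = -4 - 18818 = -18822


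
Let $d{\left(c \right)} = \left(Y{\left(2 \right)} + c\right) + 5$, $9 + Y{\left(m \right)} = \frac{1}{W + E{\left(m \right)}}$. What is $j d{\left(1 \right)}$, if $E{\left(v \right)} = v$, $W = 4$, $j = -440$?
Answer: $\frac{3740}{3} \approx 1246.7$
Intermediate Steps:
$Y{\left(m \right)} = -9 + \frac{1}{4 + m}$
$d{\left(c \right)} = - \frac{23}{6} + c$ ($d{\left(c \right)} = \left(\frac{-35 - 18}{4 + 2} + c\right) + 5 = \left(\frac{-35 - 18}{6} + c\right) + 5 = \left(\frac{1}{6} \left(-53\right) + c\right) + 5 = \left(- \frac{53}{6} + c\right) + 5 = - \frac{23}{6} + c$)
$j d{\left(1 \right)} = - 440 \left(- \frac{23}{6} + 1\right) = \left(-440\right) \left(- \frac{17}{6}\right) = \frac{3740}{3}$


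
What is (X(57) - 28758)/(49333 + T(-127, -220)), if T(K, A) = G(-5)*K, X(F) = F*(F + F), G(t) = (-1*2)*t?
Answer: -7420/16021 ≈ -0.46314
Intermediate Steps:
G(t) = -2*t
X(F) = 2*F² (X(F) = F*(2*F) = 2*F²)
T(K, A) = 10*K (T(K, A) = (-2*(-5))*K = 10*K)
(X(57) - 28758)/(49333 + T(-127, -220)) = (2*57² - 28758)/(49333 + 10*(-127)) = (2*3249 - 28758)/(49333 - 1270) = (6498 - 28758)/48063 = -22260*1/48063 = -7420/16021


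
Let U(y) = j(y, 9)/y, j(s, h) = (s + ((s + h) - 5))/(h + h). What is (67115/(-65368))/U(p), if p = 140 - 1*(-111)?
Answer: -151612785/16538104 ≈ -9.1675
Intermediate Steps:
j(s, h) = (-5 + h + 2*s)/(2*h) (j(s, h) = (s + ((h + s) - 5))/((2*h)) = (s + (-5 + h + s))*(1/(2*h)) = (-5 + h + 2*s)*(1/(2*h)) = (-5 + h + 2*s)/(2*h))
p = 251 (p = 140 + 111 = 251)
U(y) = (2/9 + y/9)/y (U(y) = ((½)*(-5 + 9 + 2*y)/9)/y = ((½)*(⅑)*(4 + 2*y))/y = (2/9 + y/9)/y)
(67115/(-65368))/U(p) = (67115/(-65368))/(((⅑)*(2 + 251)/251)) = (67115*(-1/65368))/(((⅑)*(1/251)*253)) = -67115/(65368*253/2259) = -67115/65368*2259/253 = -151612785/16538104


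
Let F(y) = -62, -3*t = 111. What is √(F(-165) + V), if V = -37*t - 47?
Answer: 6*√35 ≈ 35.496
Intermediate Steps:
t = -37 (t = -⅓*111 = -37)
V = 1322 (V = -37*(-37) - 47 = 1369 - 47 = 1322)
√(F(-165) + V) = √(-62 + 1322) = √1260 = 6*√35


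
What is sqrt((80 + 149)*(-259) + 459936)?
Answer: 25*sqrt(641) ≈ 632.95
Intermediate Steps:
sqrt((80 + 149)*(-259) + 459936) = sqrt(229*(-259) + 459936) = sqrt(-59311 + 459936) = sqrt(400625) = 25*sqrt(641)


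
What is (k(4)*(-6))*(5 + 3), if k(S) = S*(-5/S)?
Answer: 240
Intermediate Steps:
k(S) = -5
(k(4)*(-6))*(5 + 3) = (-5*(-6))*(5 + 3) = 30*8 = 240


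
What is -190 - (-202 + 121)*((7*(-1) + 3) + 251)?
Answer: 19817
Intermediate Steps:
-190 - (-202 + 121)*((7*(-1) + 3) + 251) = -190 - (-81)*((-7 + 3) + 251) = -190 - (-81)*(-4 + 251) = -190 - (-81)*247 = -190 - 1*(-20007) = -190 + 20007 = 19817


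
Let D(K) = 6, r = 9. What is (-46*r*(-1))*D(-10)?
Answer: 2484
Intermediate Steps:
(-46*r*(-1))*D(-10) = -414*(-1)*6 = -46*(-9)*6 = 414*6 = 2484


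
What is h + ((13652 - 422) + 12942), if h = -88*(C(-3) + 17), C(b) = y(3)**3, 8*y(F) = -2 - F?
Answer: 1580639/64 ≈ 24698.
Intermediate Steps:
y(F) = -1/4 - F/8 (y(F) = (-2 - F)/8 = -1/4 - F/8)
C(b) = -125/512 (C(b) = (-1/4 - 1/8*3)**3 = (-1/4 - 3/8)**3 = (-5/8)**3 = -125/512)
h = -94369/64 (h = -88*(-125/512 + 17) = -88*8579/512 = -94369/64 ≈ -1474.5)
h + ((13652 - 422) + 12942) = -94369/64 + ((13652 - 422) + 12942) = -94369/64 + (13230 + 12942) = -94369/64 + 26172 = 1580639/64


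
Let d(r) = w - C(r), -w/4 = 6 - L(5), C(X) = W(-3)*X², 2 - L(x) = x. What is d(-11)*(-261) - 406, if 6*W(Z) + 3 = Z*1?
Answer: -22591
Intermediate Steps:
W(Z) = -½ + Z/6 (W(Z) = -½ + (Z*1)/6 = -½ + Z/6)
L(x) = 2 - x
C(X) = -X² (C(X) = (-½ + (⅙)*(-3))*X² = (-½ - ½)*X² = -X²)
w = -36 (w = -4*(6 - (2 - 1*5)) = -4*(6 - (2 - 5)) = -4*(6 - 1*(-3)) = -4*(6 + 3) = -4*9 = -36)
d(r) = -36 + r² (d(r) = -36 - (-1)*r² = -36 + r²)
d(-11)*(-261) - 406 = (-36 + (-11)²)*(-261) - 406 = (-36 + 121)*(-261) - 406 = 85*(-261) - 406 = -22185 - 406 = -22591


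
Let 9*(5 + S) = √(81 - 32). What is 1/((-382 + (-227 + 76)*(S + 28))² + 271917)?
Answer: 81/1300230781 ≈ 6.2297e-8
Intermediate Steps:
S = -38/9 (S = -5 + √(81 - 32)/9 = -5 + √49/9 = -5 + (⅑)*7 = -5 + 7/9 = -38/9 ≈ -4.2222)
1/((-382 + (-227 + 76)*(S + 28))² + 271917) = 1/((-382 + (-227 + 76)*(-38/9 + 28))² + 271917) = 1/((-382 - 151*214/9)² + 271917) = 1/((-382 - 32314/9)² + 271917) = 1/((-35752/9)² + 271917) = 1/(1278205504/81 + 271917) = 1/(1300230781/81) = 81/1300230781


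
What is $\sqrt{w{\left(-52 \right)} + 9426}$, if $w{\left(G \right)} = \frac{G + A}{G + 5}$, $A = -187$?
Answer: $\frac{\sqrt{20833267}}{47} \approx 97.114$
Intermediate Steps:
$w{\left(G \right)} = \frac{-187 + G}{5 + G}$ ($w{\left(G \right)} = \frac{G - 187}{G + 5} = \frac{-187 + G}{5 + G}$)
$\sqrt{w{\left(-52 \right)} + 9426} = \sqrt{\frac{-187 - 52}{5 - 52} + 9426} = \sqrt{\frac{1}{-47} \left(-239\right) + 9426} = \sqrt{\left(- \frac{1}{47}\right) \left(-239\right) + 9426} = \sqrt{\frac{239}{47} + 9426} = \sqrt{\frac{443261}{47}} = \frac{\sqrt{20833267}}{47}$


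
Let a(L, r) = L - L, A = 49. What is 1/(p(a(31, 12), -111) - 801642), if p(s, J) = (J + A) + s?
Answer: -1/801704 ≈ -1.2473e-6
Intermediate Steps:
a(L, r) = 0
p(s, J) = 49 + J + s (p(s, J) = (J + 49) + s = (49 + J) + s = 49 + J + s)
1/(p(a(31, 12), -111) - 801642) = 1/((49 - 111 + 0) - 801642) = 1/(-62 - 801642) = 1/(-801704) = -1/801704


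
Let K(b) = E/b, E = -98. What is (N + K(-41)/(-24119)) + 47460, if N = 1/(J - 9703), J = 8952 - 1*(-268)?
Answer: 22668250279007/477628557 ≈ 47460.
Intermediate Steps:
J = 9220 (J = 8952 + 268 = 9220)
K(b) = -98/b
N = -1/483 (N = 1/(9220 - 9703) = 1/(-483) = -1/483 ≈ -0.0020704)
(N + K(-41)/(-24119)) + 47460 = (-1/483 - 98/(-41)/(-24119)) + 47460 = (-1/483 - 98*(-1/41)*(-1/24119)) + 47460 = (-1/483 + (98/41)*(-1/24119)) + 47460 = (-1/483 - 98/988879) + 47460 = -1036213/477628557 + 47460 = 22668250279007/477628557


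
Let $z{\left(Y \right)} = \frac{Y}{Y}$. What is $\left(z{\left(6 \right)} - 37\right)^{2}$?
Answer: $1296$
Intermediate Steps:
$z{\left(Y \right)} = 1$
$\left(z{\left(6 \right)} - 37\right)^{2} = \left(1 - 37\right)^{2} = \left(-36\right)^{2} = 1296$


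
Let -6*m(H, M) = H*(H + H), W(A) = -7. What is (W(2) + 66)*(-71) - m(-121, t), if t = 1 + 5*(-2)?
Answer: 2074/3 ≈ 691.33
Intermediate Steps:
t = -9 (t = 1 - 10 = -9)
m(H, M) = -H²/3 (m(H, M) = -H*(H + H)/6 = -H*2*H/6 = -H²/3)
(W(2) + 66)*(-71) - m(-121, t) = (-7 + 66)*(-71) - (-1)*(-121)²/3 = 59*(-71) - (-1)*14641/3 = -4189 - 1*(-14641/3) = -4189 + 14641/3 = 2074/3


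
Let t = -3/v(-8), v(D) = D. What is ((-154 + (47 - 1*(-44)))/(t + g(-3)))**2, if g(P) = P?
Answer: 576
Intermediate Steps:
t = 3/8 (t = -3/(-8) = -3*(-1/8) = 3/8 ≈ 0.37500)
((-154 + (47 - 1*(-44)))/(t + g(-3)))**2 = ((-154 + (47 - 1*(-44)))/(3/8 - 3))**2 = ((-154 + (47 + 44))/(-21/8))**2 = ((-154 + 91)*(-8/21))**2 = (-63*(-8/21))**2 = 24**2 = 576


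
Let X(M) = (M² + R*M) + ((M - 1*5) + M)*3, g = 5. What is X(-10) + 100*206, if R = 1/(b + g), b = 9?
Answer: 144370/7 ≈ 20624.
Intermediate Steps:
R = 1/14 (R = 1/(9 + 5) = 1/14 ≈ 0.071429)
X(M) = -15 + M² + 85*M/14 (X(M) = (M² + M/14) + ((M - 1*5) + M)*3 = (M² + M/14) + ((M - 5) + M)*3 = (M² + M/14) + ((-5 + M) + M)*3 = (M² + M/14) + (-5 + 2*M)*3 = (M² + M/14) + (-15 + 6*M) = -15 + M² + 85*M/14)
X(-10) + 100*206 = (-15 + (-10)² + (85/14)*(-10)) + 100*206 = (-15 + 100 - 425/7) + 20600 = 170/7 + 20600 = 144370/7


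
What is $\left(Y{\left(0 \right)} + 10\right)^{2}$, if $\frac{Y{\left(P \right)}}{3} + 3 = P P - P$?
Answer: $1$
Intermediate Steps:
$Y{\left(P \right)} = -9 - 3 P + 3 P^{2}$ ($Y{\left(P \right)} = -9 + 3 \left(P P - P\right) = -9 + 3 \left(P^{2} - P\right) = -9 + \left(- 3 P + 3 P^{2}\right) = -9 - 3 P + 3 P^{2}$)
$\left(Y{\left(0 \right)} + 10\right)^{2} = \left(\left(-9 - 0 + 3 \cdot 0^{2}\right) + 10\right)^{2} = \left(\left(-9 + 0 + 3 \cdot 0\right) + 10\right)^{2} = \left(\left(-9 + 0 + 0\right) + 10\right)^{2} = \left(-9 + 10\right)^{2} = 1^{2} = 1$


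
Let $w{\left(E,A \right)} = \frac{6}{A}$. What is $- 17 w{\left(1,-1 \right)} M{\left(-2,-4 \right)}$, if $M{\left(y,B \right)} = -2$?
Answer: $-204$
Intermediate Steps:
$- 17 w{\left(1,-1 \right)} M{\left(-2,-4 \right)} = - 17 \frac{6}{-1} \left(-2\right) = - 17 \cdot 6 \left(-1\right) \left(-2\right) = \left(-17\right) \left(-6\right) \left(-2\right) = 102 \left(-2\right) = -204$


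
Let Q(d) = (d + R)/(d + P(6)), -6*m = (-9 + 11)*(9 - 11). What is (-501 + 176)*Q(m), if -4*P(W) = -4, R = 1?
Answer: -325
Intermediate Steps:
P(W) = 1 (P(W) = -¼*(-4) = 1)
m = ⅔ (m = -(-9 + 11)*(9 - 11)/6 = -(-2)/3 = -⅙*(-4) = ⅔ ≈ 0.66667)
Q(d) = 1 (Q(d) = (d + 1)/(d + 1) = (1 + d)/(1 + d) = 1)
(-501 + 176)*Q(m) = (-501 + 176)*1 = -325*1 = -325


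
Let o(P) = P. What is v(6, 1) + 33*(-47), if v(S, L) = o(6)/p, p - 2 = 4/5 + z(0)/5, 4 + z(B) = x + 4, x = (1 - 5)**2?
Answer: -1550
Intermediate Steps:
x = 16 (x = (-4)**2 = 16)
z(B) = 16 (z(B) = -4 + (16 + 4) = -4 + 20 = 16)
p = 6 (p = 2 + (4/5 + 16/5) = 2 + 4 = 6)
v(S, L) = 1 (v(S, L) = 6/6 = 6*(1/6) = 1)
v(6, 1) + 33*(-47) = 1 + 33*(-47) = 1 - 1551 = -1550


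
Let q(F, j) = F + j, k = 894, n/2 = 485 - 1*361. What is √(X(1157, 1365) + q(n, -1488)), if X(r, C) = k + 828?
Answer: √482 ≈ 21.954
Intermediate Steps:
n = 248 (n = 2*(485 - 1*361) = 2*(485 - 361) = 2*124 = 248)
X(r, C) = 1722 (X(r, C) = 894 + 828 = 1722)
√(X(1157, 1365) + q(n, -1488)) = √(1722 + (248 - 1488)) = √(1722 - 1240) = √482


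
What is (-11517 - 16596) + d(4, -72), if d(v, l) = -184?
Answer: -28297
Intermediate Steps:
(-11517 - 16596) + d(4, -72) = (-11517 - 16596) - 184 = -28113 - 184 = -28297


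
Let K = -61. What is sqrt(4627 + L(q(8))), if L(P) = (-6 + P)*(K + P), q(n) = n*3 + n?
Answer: sqrt(3873) ≈ 62.233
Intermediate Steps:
q(n) = 4*n (q(n) = 3*n + n = 4*n)
L(P) = (-61 + P)*(-6 + P) (L(P) = (-6 + P)*(-61 + P) = (-61 + P)*(-6 + P))
sqrt(4627 + L(q(8))) = sqrt(4627 + (366 + (4*8)**2 - 268*8)) = sqrt(4627 + (366 + 32**2 - 67*32)) = sqrt(4627 + (366 + 1024 - 2144)) = sqrt(4627 - 754) = sqrt(3873)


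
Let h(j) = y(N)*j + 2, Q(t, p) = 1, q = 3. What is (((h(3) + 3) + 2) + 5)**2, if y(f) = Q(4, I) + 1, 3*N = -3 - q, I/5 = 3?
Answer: 324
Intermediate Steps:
I = 15 (I = 5*3 = 15)
N = -2 (N = (-3 - 1*3)/3 = (-3 - 3)/3 = (1/3)*(-6) = -2)
y(f) = 2 (y(f) = 1 + 1 = 2)
h(j) = 2 + 2*j (h(j) = 2*j + 2 = 2 + 2*j)
(((h(3) + 3) + 2) + 5)**2 = ((((2 + 2*3) + 3) + 2) + 5)**2 = ((((2 + 6) + 3) + 2) + 5)**2 = (((8 + 3) + 2) + 5)**2 = ((11 + 2) + 5)**2 = (13 + 5)**2 = 18**2 = 324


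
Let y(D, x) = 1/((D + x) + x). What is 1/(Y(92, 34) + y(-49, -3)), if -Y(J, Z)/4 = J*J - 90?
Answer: -55/1842281 ≈ -2.9854e-5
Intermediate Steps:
Y(J, Z) = 360 - 4*J² (Y(J, Z) = -4*(J*J - 90) = -4*(J² - 90) = -4*(-90 + J²) = 360 - 4*J²)
y(D, x) = 1/(D + 2*x)
1/(Y(92, 34) + y(-49, -3)) = 1/((360 - 4*92²) + 1/(-49 + 2*(-3))) = 1/((360 - 4*8464) + 1/(-49 - 6)) = 1/((360 - 33856) + 1/(-55)) = 1/(-33496 - 1/55) = 1/(-1842281/55) = -55/1842281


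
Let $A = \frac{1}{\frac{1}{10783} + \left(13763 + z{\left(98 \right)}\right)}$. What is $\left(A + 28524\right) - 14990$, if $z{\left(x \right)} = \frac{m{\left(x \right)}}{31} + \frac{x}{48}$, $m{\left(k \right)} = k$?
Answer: $\frac{1494913202595094}{110456124913} \approx 13534.0$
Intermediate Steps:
$z{\left(x \right)} = \frac{79 x}{1488}$ ($z{\left(x \right)} = \frac{x}{31} + \frac{x}{48} = \frac{79 x}{1488}$)
$A = \frac{8022552}{110456124913}$ ($A = \frac{1}{\frac{1}{10783} + \left(13763 + \frac{79}{1488} \cdot 98\right)} = \frac{1}{\frac{1}{10783} + \left(13763 + \frac{3871}{744}\right)} = \frac{1}{\frac{1}{10783} + \frac{10243543}{744}} = \frac{1}{\frac{110456124913}{8022552}} = \frac{8022552}{110456124913} \approx 7.2631 \cdot 10^{-5}$)
$\left(A + 28524\right) - 14990 = \left(\frac{8022552}{110456124913} + 28524\right) - 14990 = \frac{3150650515040964}{110456124913} - 14990 = \frac{1494913202595094}{110456124913}$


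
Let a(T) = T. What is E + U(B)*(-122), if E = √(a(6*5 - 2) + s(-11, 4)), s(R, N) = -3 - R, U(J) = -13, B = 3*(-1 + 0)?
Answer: 1592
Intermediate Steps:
B = -3 (B = 3*(-1) = -3)
E = 6 (E = √((6*5 - 2) + (-3 - 1*(-11))) = √((30 - 2) + (-3 + 11)) = √(28 + 8) = √36 = 6)
E + U(B)*(-122) = 6 - 13*(-122) = 6 + 1586 = 1592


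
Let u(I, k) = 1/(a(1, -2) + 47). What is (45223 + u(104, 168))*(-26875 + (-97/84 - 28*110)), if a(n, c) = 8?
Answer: -3129374859661/2310 ≈ -1.3547e+9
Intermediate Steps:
u(I, k) = 1/55 (u(I, k) = 1/(8 + 47) = 1/55)
(45223 + u(104, 168))*(-26875 + (-97/84 - 28*110)) = (45223 + 1/55)*(-26875 + (-97/84 - 28*110)) = 2487266*(-26875 + (-97*1/84 - 3080))/55 = 2487266*(-26875 + (-97/84 - 3080))/55 = 2487266*(-26875 - 258817/84)/55 = (2487266/55)*(-2516317/84) = -3129374859661/2310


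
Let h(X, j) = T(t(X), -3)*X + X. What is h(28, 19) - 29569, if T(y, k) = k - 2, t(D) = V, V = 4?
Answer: -29681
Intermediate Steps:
t(D) = 4
T(y, k) = -2 + k
h(X, j) = -4*X (h(X, j) = (-2 - 3)*X + X = -5*X + X = -4*X)
h(28, 19) - 29569 = -4*28 - 29569 = -112 - 29569 = -29681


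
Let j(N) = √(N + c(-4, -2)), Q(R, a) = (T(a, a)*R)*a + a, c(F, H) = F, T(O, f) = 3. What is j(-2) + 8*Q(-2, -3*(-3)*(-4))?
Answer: 1440 + I*√6 ≈ 1440.0 + 2.4495*I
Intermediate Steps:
Q(R, a) = a + 3*R*a (Q(R, a) = (3*R)*a + a = 3*R*a + a = a + 3*R*a)
j(N) = √(-4 + N) (j(N) = √(N - 4) = √(-4 + N))
j(-2) + 8*Q(-2, -3*(-3)*(-4)) = √(-4 - 2) + 8*((-3*(-3)*(-4))*(1 + 3*(-2))) = √(-6) + 8*((9*(-4))*(1 - 6)) = I*√6 + 8*(-36*(-5)) = I*√6 + 8*180 = I*√6 + 1440 = 1440 + I*√6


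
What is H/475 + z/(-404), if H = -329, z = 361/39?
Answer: -5355199/7484100 ≈ -0.71554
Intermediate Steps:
z = 361/39 (z = 361*(1/39) = 361/39 ≈ 9.2564)
H/475 + z/(-404) = -329/475 + (361/39)/(-404) = -329*1/475 + (361/39)*(-1/404) = -329/475 - 361/15756 = -5355199/7484100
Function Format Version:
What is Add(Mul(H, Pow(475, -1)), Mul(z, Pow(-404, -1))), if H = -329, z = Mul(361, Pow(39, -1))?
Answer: Rational(-5355199, 7484100) ≈ -0.71554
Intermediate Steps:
z = Rational(361, 39) (z = Mul(361, Rational(1, 39)) = Rational(361, 39) ≈ 9.2564)
Add(Mul(H, Pow(475, -1)), Mul(z, Pow(-404, -1))) = Add(Mul(-329, Pow(475, -1)), Mul(Rational(361, 39), Pow(-404, -1))) = Add(Mul(-329, Rational(1, 475)), Mul(Rational(361, 39), Rational(-1, 404))) = Add(Rational(-329, 475), Rational(-361, 15756)) = Rational(-5355199, 7484100)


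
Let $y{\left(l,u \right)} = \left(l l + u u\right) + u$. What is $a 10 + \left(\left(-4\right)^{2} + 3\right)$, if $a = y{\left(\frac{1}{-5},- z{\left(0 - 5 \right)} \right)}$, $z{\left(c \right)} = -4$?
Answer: $\frac{1097}{5} \approx 219.4$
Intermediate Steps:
$y{\left(l,u \right)} = u + l^{2} + u^{2}$ ($y{\left(l,u \right)} = \left(l^{2} + u^{2}\right) + u = u + l^{2} + u^{2}$)
$a = \frac{501}{25}$ ($a = \left(-1\right) \left(-4\right) + \left(\frac{1}{-5}\right)^{2} + \left(\left(-1\right) \left(-4\right)\right)^{2} = 4 + \left(- \frac{1}{5}\right)^{2} + 4^{2} = 4 + \frac{1}{25} + 16 = \frac{501}{25} \approx 20.04$)
$a 10 + \left(\left(-4\right)^{2} + 3\right) = \frac{501}{25} \cdot 10 + \left(\left(-4\right)^{2} + 3\right) = \frac{1002}{5} + \left(16 + 3\right) = \frac{1002}{5} + 19 = \frac{1097}{5}$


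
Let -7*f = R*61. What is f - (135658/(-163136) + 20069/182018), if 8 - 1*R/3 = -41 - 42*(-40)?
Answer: 316532649988933/7423422112 ≈ 42640.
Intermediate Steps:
R = -4893 (R = 24 - 3*(-41 - 42*(-40)) = 24 - 3*(-41 + 1680) = 24 - 3*1639 = 24 - 4917 = -4893)
f = 42639 (f = -(-699)*61 = -1/7*(-298473) = 42639)
f - (135658/(-163136) + 20069/182018) = 42639 - (135658/(-163136) + 20069/182018) = 42639 - (135658*(-1/163136) + 20069*(1/182018)) = 42639 - (-67829/81568 + 20069/182018) = 42639 - 1*(-5354555365/7423422112) = 42639 + 5354555365/7423422112 = 316532649988933/7423422112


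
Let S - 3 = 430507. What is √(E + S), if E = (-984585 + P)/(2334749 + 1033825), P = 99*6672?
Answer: √60310136640609482/374286 ≈ 656.13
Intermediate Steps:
S = 430510 (S = 3 + 430507 = 430510)
P = 660528
E = -108019/1122858 (E = (-984585 + 660528)/(2334749 + 1033825) = -324057/3368574 = -324057*1/3368574 = -108019/1122858 ≈ -0.096200)
√(E + S) = √(-108019/1122858 + 430510) = √(483401489561/1122858) = √60310136640609482/374286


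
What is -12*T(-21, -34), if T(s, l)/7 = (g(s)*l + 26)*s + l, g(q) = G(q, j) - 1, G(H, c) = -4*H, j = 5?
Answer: -4929288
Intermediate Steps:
g(q) = -1 - 4*q (g(q) = -4*q - 1 = -1 - 4*q)
T(s, l) = 7*l + 7*s*(26 + l*(-1 - 4*s)) (T(s, l) = 7*(((-1 - 4*s)*l + 26)*s + l) = 7*((l*(-1 - 4*s) + 26)*s + l) = 7*((26 + l*(-1 - 4*s))*s + l) = 7*(s*(26 + l*(-1 - 4*s)) + l) = 7*(l + s*(26 + l*(-1 - 4*s))) = 7*l + 7*s*(26 + l*(-1 - 4*s)))
-12*T(-21, -34) = -12*(7*(-34) + 182*(-21) - 7*(-34)*(-21)*(1 + 4*(-21))) = -12*(-238 - 3822 - 7*(-34)*(-21)*(1 - 84)) = -12*(-238 - 3822 - 7*(-34)*(-21)*(-83)) = -12*(-238 - 3822 + 414834) = -12*410774 = -4929288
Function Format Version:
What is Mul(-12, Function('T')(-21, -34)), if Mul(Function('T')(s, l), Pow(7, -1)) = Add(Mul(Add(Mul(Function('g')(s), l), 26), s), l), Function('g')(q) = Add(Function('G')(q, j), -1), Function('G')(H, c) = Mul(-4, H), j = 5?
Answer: -4929288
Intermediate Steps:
Function('g')(q) = Add(-1, Mul(-4, q)) (Function('g')(q) = Add(Mul(-4, q), -1) = Add(-1, Mul(-4, q)))
Function('T')(s, l) = Add(Mul(7, l), Mul(7, s, Add(26, Mul(l, Add(-1, Mul(-4, s)))))) (Function('T')(s, l) = Mul(7, Add(Mul(Add(Mul(Add(-1, Mul(-4, s)), l), 26), s), l)) = Mul(7, Add(Mul(Add(Mul(l, Add(-1, Mul(-4, s))), 26), s), l)) = Mul(7, Add(Mul(Add(26, Mul(l, Add(-1, Mul(-4, s)))), s), l)) = Mul(7, Add(Mul(s, Add(26, Mul(l, Add(-1, Mul(-4, s))))), l)) = Mul(7, Add(l, Mul(s, Add(26, Mul(l, Add(-1, Mul(-4, s))))))) = Add(Mul(7, l), Mul(7, s, Add(26, Mul(l, Add(-1, Mul(-4, s)))))))
Mul(-12, Function('T')(-21, -34)) = Mul(-12, Add(Mul(7, -34), Mul(182, -21), Mul(-7, -34, -21, Add(1, Mul(4, -21))))) = Mul(-12, Add(-238, -3822, Mul(-7, -34, -21, Add(1, -84)))) = Mul(-12, Add(-238, -3822, Mul(-7, -34, -21, -83))) = Mul(-12, Add(-238, -3822, 414834)) = Mul(-12, 410774) = -4929288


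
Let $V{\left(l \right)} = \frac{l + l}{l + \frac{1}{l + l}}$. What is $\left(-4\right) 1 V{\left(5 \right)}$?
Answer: $- \frac{400}{51} \approx -7.8431$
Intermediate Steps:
$V{\left(l \right)} = \frac{2 l}{l + \frac{1}{2 l}}$
$\left(-4\right) 1 V{\left(5 \right)} = \left(-4\right) 1 \frac{4 \cdot 5^{2}}{1 + 2 \cdot 5^{2}} = - 4 \cdot 4 \cdot 25 \frac{1}{1 + 2 \cdot 25} = - 4 \cdot 4 \cdot 25 \frac{1}{1 + 50} = - 4 \cdot 4 \cdot 25 \cdot \frac{1}{51} = \left(-4\right) \frac{100}{51} = - \frac{400}{51}$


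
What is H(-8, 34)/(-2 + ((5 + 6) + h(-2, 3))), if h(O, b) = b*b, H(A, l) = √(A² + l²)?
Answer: √305/9 ≈ 1.9405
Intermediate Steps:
h(O, b) = b²
H(-8, 34)/(-2 + ((5 + 6) + h(-2, 3))) = √((-8)² + 34²)/(-2 + ((5 + 6) + 3²)) = √(64 + 1156)/(-2 + (11 + 9)) = √1220/(-2 + 20) = (2*√305)/18 = √305/9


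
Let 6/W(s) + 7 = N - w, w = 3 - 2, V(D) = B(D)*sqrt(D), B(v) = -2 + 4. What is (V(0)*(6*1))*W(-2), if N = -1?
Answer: 0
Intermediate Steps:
B(v) = 2
V(D) = 2*sqrt(D)
w = 1
W(s) = -2/3 (W(s) = 6/(-7 + (-1 - 1*1)) = 6/(-7 + (-1 - 1)) = 6/(-7 - 2) = 6/(-9) = 6*(-1/9) = -2/3)
(V(0)*(6*1))*W(-2) = ((2*sqrt(0))*(6*1))*(-2/3) = ((2*0)*6)*(-2/3) = (0*6)*(-2/3) = 0*(-2/3) = 0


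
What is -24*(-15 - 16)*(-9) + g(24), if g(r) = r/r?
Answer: -6695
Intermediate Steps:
g(r) = 1
-24*(-15 - 16)*(-9) + g(24) = -24*(-15 - 16)*(-9) + 1 = -24*(-31)*(-9) + 1 = 744*(-9) + 1 = -6696 + 1 = -6695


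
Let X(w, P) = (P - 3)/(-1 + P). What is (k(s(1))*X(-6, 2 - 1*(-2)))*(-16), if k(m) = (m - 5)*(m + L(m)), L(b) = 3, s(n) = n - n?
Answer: 80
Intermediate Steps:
s(n) = 0
X(w, P) = (-3 + P)/(-1 + P)
k(m) = (-5 + m)*(3 + m) (k(m) = (m - 5)*(m + 3) = (-5 + m)*(3 + m))
(k(s(1))*X(-6, 2 - 1*(-2)))*(-16) = ((-15 + 0² - 2*0)*((-3 + (2 - 1*(-2)))/(-1 + (2 - 1*(-2)))))*(-16) = ((-15 + 0 + 0)*((-3 + (2 + 2))/(-1 + (2 + 2))))*(-16) = -15*(-3 + 4)/(-1 + 4)*(-16) = -15/3*(-16) = -5*(-16) = 80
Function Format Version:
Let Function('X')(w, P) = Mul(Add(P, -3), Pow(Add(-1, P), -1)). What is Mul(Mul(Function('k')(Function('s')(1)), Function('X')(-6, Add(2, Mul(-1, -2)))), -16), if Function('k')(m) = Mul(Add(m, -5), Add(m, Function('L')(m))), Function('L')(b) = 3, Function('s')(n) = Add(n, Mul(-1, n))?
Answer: 80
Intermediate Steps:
Function('s')(n) = 0
Function('X')(w, P) = Mul(Pow(Add(-1, P), -1), Add(-3, P)) (Function('X')(w, P) = Mul(Add(-3, P), Pow(Add(-1, P), -1)) = Mul(Pow(Add(-1, P), -1), Add(-3, P)))
Function('k')(m) = Mul(Add(-5, m), Add(3, m)) (Function('k')(m) = Mul(Add(m, -5), Add(m, 3)) = Mul(Add(-5, m), Add(3, m)))
Mul(Mul(Function('k')(Function('s')(1)), Function('X')(-6, Add(2, Mul(-1, -2)))), -16) = Mul(Mul(Add(-15, Pow(0, 2), Mul(-2, 0)), Mul(Pow(Add(-1, Add(2, Mul(-1, -2))), -1), Add(-3, Add(2, Mul(-1, -2))))), -16) = Mul(Mul(Add(-15, 0, 0), Mul(Pow(Add(-1, Add(2, 2)), -1), Add(-3, Add(2, 2)))), -16) = Mul(Mul(-15, Mul(Pow(Add(-1, 4), -1), Add(-3, 4))), -16) = Mul(Mul(-15, Mul(Pow(3, -1), 1)), -16) = Mul(Mul(-15, Mul(Rational(1, 3), 1)), -16) = Mul(Mul(-15, Rational(1, 3)), -16) = Mul(-5, -16) = 80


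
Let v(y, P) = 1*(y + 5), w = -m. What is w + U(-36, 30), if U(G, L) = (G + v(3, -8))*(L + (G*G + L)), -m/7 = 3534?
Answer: -13230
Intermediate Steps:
m = -24738 (m = -7*3534 = -24738)
w = 24738 (w = -1*(-24738) = 24738)
v(y, P) = 5 + y (v(y, P) = 1*(5 + y) = 5 + y)
U(G, L) = (8 + G)*(G² + 2*L) (U(G, L) = (G + (5 + 3))*(L + (G*G + L)) = (G + 8)*(L + (G² + L)) = (8 + G)*(L + (L + G²)) = (8 + G)*(G² + 2*L))
w + U(-36, 30) = 24738 + ((-36)³ + 8*(-36)² + 16*30 + 2*(-36)*30) = 24738 + (-46656 + 8*1296 + 480 - 2160) = 24738 + (-46656 + 10368 + 480 - 2160) = 24738 - 37968 = -13230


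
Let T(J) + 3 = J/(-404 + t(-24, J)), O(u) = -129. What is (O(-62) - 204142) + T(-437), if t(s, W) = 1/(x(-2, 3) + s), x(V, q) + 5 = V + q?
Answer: -2310939526/11313 ≈ -2.0427e+5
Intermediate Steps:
x(V, q) = -5 + V + q (x(V, q) = -5 + (V + q) = -5 + V + q)
t(s, W) = 1/(-4 + s) (t(s, W) = 1/((-5 - 2 + 3) + s) = 1/(-4 + s))
T(J) = -3 - 28*J/11313 (T(J) = -3 + J/(-404 + 1/(-4 - 24)) = -3 + J/(-404 + 1/(-28)) = -3 + J/(-404 - 1/28) = -3 + J/(-11313/28) = -3 - 28*J/11313)
(O(-62) - 204142) + T(-437) = (-129 - 204142) + (-3 - 28/11313*(-437)) = -204271 + (-3 + 12236/11313) = -204271 - 21703/11313 = -2310939526/11313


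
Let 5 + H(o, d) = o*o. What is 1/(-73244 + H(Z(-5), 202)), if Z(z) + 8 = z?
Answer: -1/73080 ≈ -1.3684e-5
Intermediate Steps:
Z(z) = -8 + z
H(o, d) = -5 + o² (H(o, d) = -5 + o*o = -5 + o²)
1/(-73244 + H(Z(-5), 202)) = 1/(-73244 + (-5 + (-8 - 5)²)) = 1/(-73244 + (-5 + (-13)²)) = 1/(-73244 + (-5 + 169)) = 1/(-73244 + 164) = 1/(-73080) = -1/73080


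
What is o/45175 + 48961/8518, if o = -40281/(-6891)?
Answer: 5080649234161/883887093050 ≈ 5.7481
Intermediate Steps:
o = 13427/2297 (o = -40281*(-1/6891) = 13427/2297 ≈ 5.8455)
o/45175 + 48961/8518 = (13427/2297)/45175 + 48961/8518 = (13427/2297)*(1/45175) + 48961*(1/8518) = 13427/103766975 + 48961/8518 = 5080649234161/883887093050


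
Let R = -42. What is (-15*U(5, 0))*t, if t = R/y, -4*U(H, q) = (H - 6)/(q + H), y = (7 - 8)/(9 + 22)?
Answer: -1953/2 ≈ -976.50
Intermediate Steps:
y = -1/31 ≈ -0.032258
U(H, q) = -(-6 + H)/(4*(H + q)) (U(H, q) = -(H - 6)/(4*(q + H)) = -(-6 + H)/(4*(H + q)))
t = 1302 (t = -42/(-1/31) = -42*(-31) = 1302)
(-15*U(5, 0))*t = -15*(6 - 1*5)/(4*(5 + 0))*1302 = -15*(6 - 5)/(4*5)*1302 = -15/(4*5)*1302 = -15*1/20*1302 = -¾*1302 = -1953/2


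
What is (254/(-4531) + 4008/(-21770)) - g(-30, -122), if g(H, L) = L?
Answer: 6005187156/49319935 ≈ 121.76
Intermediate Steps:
(254/(-4531) + 4008/(-21770)) - g(-30, -122) = (254/(-4531) + 4008/(-21770)) - 1*(-122) = (254*(-1/4531) + 4008*(-1/21770)) + 122 = (-254/4531 - 2004/10885) + 122 = -11844914/49319935 + 122 = 6005187156/49319935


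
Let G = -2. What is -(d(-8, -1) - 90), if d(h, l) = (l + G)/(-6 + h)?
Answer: 1257/14 ≈ 89.786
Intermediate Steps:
d(h, l) = (-2 + l)/(-6 + h) (d(h, l) = (l - 2)/(-6 + h) = (-2 + l)/(-6 + h))
-(d(-8, -1) - 90) = -((-2 - 1)/(-6 - 8) - 90) = -(-3/(-14) - 90) = -(-1/14*(-3) - 90) = -(3/14 - 90) = -1*(-1257/14) = 1257/14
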